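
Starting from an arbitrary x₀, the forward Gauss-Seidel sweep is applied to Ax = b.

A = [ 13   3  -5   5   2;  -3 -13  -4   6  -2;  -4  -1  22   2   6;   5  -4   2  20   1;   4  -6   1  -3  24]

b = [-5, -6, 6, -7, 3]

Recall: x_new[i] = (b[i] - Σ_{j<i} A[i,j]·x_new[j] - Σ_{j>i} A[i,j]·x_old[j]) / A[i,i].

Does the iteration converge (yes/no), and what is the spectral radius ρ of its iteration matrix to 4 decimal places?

Diagonal D = diag(13, -13, 22, 20, 24); L, U strict lower/upper.
Gauss-Seidel: T = -(D+L)⁻¹U, row 0 first, T[0,3] = -(5)/(13) = -0.3846; later rows by forward substitution.
  T[0,:] = [+0.0000  -0.2308  +0.3846  -0.3846  -0.1538]
  T[1,:] = [+0.0000  +0.0533  -0.3964  +0.5503  -0.1183]
  T[2,:] = [+0.0000  -0.0395  +0.0519  -0.1358  -0.3061]
  T[3,:] = [+0.0000  +0.0723  -0.1806  +0.2198  -0.0046]
  T[4,:] = [+0.0000  +0.0625  -0.1880  +0.2348  +0.0082]
|eigenvalues of T|: 0.5372, 0.1247, 0.0883, 0.0091, 0.0000.
ρ = 0.5372; 0.5372 < 1: convergent.

yes, ρ = 0.5372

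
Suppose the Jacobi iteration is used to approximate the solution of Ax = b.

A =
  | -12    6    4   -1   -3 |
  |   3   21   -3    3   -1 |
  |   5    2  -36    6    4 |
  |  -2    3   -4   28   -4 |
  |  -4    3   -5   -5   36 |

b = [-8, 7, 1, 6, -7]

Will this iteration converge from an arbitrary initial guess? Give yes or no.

Diagonal D = diag(-12, 21, -36, 28, 36); L, U strict lower/upper.
T_J = -D⁻¹(L+U): T[2,1] = -(2)/(-36) = +0.0556; T[2,2] = 0.
  T[0,:] = [+0.0000  +0.5000  +0.3333  -0.0833  -0.2500]
  T[1,:] = [-0.1429  +0.0000  +0.1429  -0.1429  +0.0476]
  T[2,:] = [+0.1389  +0.0556  +0.0000  +0.1667  +0.1111]
  T[3,:] = [+0.0714  -0.1071  +0.1429  +0.0000  +0.1429]
  T[4,:] = [+0.1111  -0.0833  +0.1389  +0.1389  +0.0000]
|roots of det(T-λI)|: 0.2971, 0.2479, 0.2479, 0.2395, 0.1143.
spectral radius ρ = 0.2971; 0.2971 < 1 ⇒ converges.

yes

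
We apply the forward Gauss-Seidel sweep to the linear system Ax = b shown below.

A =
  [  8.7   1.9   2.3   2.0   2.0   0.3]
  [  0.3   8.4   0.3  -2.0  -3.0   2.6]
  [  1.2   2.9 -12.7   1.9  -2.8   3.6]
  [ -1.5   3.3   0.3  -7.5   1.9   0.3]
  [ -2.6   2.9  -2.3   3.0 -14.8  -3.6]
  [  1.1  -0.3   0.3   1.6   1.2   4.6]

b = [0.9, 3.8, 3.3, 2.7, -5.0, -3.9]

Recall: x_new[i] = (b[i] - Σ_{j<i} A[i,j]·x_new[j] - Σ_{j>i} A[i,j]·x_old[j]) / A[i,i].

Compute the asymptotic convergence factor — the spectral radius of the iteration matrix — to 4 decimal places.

0.5389

Write A = D+L+U with D = diag(8.7, 8.4, -12.7, -7.5, -14.8, 4.6).
GS T = -(D+L)⁻¹U: row 0 first, T[0,4] = -(2)/(8.7) = -0.2299; later rows by forward substitution.
  T[0,:] = [+0.0000 -0.2184 -0.2644 -0.2299 -0.2299 -0.0345]
  T[1,:] = [+0.0000 +0.0078 -0.0263 +0.2463 +0.3654 -0.3083]
  T[2,:] = [+0.0000 -0.0189 -0.0310 +0.1841 -0.1588 +0.2098]
  T[3,:] = [+0.0000 +0.0464 +0.0401 +0.1617 +0.4537 -0.0804]
  T[4,:] = [+0.0000 +0.0522 +0.0542 +0.0928 +0.2286 -0.3465]
  T[5,:] = [+0.0000 +0.0242 +0.0354 -0.0214 -0.1283 +0.0928]
moduli |λ_i(T)| = 0.5389, 0.1742, 0.1742, 0.1704, 0.0062, 0.0000.
ρ(T) = max|λ| = 0.5389; 0.5389 < 1 ⇒ converges.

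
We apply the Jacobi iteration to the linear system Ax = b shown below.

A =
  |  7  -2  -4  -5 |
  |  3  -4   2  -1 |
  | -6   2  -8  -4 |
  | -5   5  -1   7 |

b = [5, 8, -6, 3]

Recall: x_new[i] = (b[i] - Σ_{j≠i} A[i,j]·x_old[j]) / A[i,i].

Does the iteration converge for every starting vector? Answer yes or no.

Split A = D + L + U, D = diag(7, -4, -8, 7).
Jacobi: T = -D⁻¹(L+U), T[3,0] = -(-5)/(7) = +0.7143; T[3,3] = 0.
  T[0,:] = [+0.0000, +0.2857, +0.5714, +0.7143]
  T[1,:] = [+0.7500, +0.0000, +0.5000, -0.2500]
  T[2,:] = [-0.7500, +0.2500, +0.0000, -0.5000]
  T[3,:] = [+0.7143, -0.7143, +0.1429, +0.0000]
eigenvalue magnitudes: 1.1255, 0.6635, 0.6574, 0.6574.
ρ = 1.1255; 1.1255 > 1 ⇒ diverges.

no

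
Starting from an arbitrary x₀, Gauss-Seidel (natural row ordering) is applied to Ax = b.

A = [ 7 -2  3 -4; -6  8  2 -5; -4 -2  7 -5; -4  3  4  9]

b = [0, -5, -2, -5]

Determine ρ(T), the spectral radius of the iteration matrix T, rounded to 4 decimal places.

Split A = D + L + U, D = diag(7, 8, 7, 9).
GS T = -(D+L)⁻¹U: row 0 first, T[0,3] = -(-4)/(7) = +0.5714; later rows by forward substitution.
  T[0,:] = [+0.0000, +0.2857, -0.4286, +0.5714]
  T[1,:] = [+0.0000, +0.2143, -0.5714, +1.0536]
  T[2,:] = [+0.0000, +0.2245, -0.4082, +1.3418]
  T[3,:] = [+0.0000, -0.0442, +0.1814, -0.6936]
|λ(T)| sorted: 0.9363, 0.1556, 0.1556, 0.0000.
ρ = 0.9363; 0.9363 < 1: convergent.

0.9363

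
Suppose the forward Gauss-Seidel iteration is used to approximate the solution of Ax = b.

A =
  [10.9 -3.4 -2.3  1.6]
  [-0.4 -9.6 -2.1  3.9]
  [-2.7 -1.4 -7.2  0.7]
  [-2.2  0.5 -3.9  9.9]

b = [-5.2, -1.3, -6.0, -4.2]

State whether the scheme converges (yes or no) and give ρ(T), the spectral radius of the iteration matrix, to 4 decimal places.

yes, ρ = 0.2489

A = D + L + U where D = diag(10.9, -9.6, -7.2, 9.9).
Gauss-Seidel: T = -(D+L)⁻¹U, row 0 first, T[0,2] = -(-2.3)/(10.9) = +0.2110; later rows by forward substitution.
  T[0,:] = [+0.0000, +0.3119, +0.2110, -0.1468]
  T[1,:] = [+0.0000, -0.0130, -0.2275, +0.4124]
  T[2,:] = [+0.0000, -0.1144, -0.0349, +0.0721]
  T[3,:] = [+0.0000, +0.0249, +0.0446, -0.0250]
eigenvalue magnitudes: 0.2489, 0.1306, 0.0454, 0.0000.
spectral radius ρ = 0.2489; 0.2489 < 1, so it converges for any x₀.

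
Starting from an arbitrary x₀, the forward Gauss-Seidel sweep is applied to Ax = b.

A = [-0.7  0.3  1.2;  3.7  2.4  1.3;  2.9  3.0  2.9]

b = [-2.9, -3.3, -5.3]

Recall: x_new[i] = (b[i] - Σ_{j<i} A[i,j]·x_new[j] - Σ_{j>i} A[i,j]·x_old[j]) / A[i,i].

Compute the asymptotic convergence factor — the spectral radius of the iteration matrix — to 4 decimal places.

1.1256

A = D + L + U where D = diag(-0.7, 2.4, 2.9).
T_GS = -(D+L)⁻¹U: row 0 first, T[0,2] = -(1.2)/(-0.7) = +1.7143; later rows by forward substitution.
  T[0,:] = [+0.0000 +0.4286 +1.7143]
  T[1,:] = [+0.0000 -0.6607 -3.1845]
  T[2,:] = [+0.0000 +0.2549 +1.5800]
|roots of det(T-λI)|: 1.1256, 0.2062, 0.0000.
spectral radius ρ = 1.1256; 1.1256 > 1, so it fails to converge.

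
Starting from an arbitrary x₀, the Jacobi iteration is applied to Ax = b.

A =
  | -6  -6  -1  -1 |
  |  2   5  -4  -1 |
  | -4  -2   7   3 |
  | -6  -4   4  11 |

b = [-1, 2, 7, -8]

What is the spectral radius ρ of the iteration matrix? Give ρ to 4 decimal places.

1.1413

Diagonal D = diag(-6, 5, 7, 11); L, U strict lower/upper.
Jacobi T = -D⁻¹(L+U): T[0,3] = -(-1)/(-6) = -0.1667; T[0,0] = 0.
  T[0,:] = [+0.0000, -1.0000, -0.1667, -0.1667]
  T[1,:] = [-0.4000, +0.0000, +0.8000, +0.2000]
  T[2,:] = [+0.5714, +0.2857, +0.0000, -0.4286]
  T[3,:] = [+0.5455, +0.3636, -0.3636, +0.0000]
moduli |λ_i(T)| = 1.1413, 0.5921, 0.5921, 0.3592.
ρ = 1.1413; 1.1413 > 1: divergent.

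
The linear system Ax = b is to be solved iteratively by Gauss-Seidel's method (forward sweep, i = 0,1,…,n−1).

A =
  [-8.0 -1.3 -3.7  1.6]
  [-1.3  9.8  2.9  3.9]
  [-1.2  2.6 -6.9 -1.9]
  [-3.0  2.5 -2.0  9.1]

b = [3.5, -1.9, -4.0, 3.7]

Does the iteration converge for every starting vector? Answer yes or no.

Split A = D + L + U, D = diag(-8, 9.8, -6.9, 9.1).
T_GS = -(D+L)⁻¹U: row 0 first, T[0,1] = -(-1.3)/(-8) = -0.1625; later rows by forward substitution.
  T[0,:] = [+0.0000  -0.1625  -0.4625  +0.2000]
  T[1,:] = [+0.0000  -0.0216  -0.3573  -0.3714]
  T[2,:] = [+0.0000  +0.0201  -0.0542  -0.4501]
  T[3,:] = [+0.0000  -0.0432  -0.0662  +0.0691]
eigenvalue magnitudes: 0.2489, 0.1324, 0.1324, 0.0000.
ρ(T) = max|λ| = 0.2489; 0.2489 < 1, so it converges for any x₀.

yes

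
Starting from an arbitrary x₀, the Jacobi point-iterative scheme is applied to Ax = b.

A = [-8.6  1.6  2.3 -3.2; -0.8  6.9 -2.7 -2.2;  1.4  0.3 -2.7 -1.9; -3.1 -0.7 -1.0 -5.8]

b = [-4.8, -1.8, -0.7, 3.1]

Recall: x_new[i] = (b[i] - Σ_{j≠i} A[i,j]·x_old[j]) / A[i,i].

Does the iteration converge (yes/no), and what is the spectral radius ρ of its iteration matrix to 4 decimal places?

Split A = D + L + U, D = diag(-8.6, 6.9, -2.7, -5.8).
Jacobi: T = -D⁻¹(L+U), T[3,0] = -(-3.1)/(-5.8) = -0.5345; T[3,3] = 0.
  T[0,:] = [+0.0000  +0.1860  +0.2674  -0.3721]
  T[1,:] = [+0.1159  +0.0000  +0.3913  +0.3188]
  T[2,:] = [+0.5185  +0.1111  +0.0000  -0.7037]
  T[3,:] = [-0.5345  -0.1207  -0.1724  +0.0000]
|eigenvalues of T|: 0.8512, 0.4664, 0.2441, 0.2441.
spectral radius ρ = 0.8512; 0.8512 < 1 ⇒ converges.

yes, ρ = 0.8512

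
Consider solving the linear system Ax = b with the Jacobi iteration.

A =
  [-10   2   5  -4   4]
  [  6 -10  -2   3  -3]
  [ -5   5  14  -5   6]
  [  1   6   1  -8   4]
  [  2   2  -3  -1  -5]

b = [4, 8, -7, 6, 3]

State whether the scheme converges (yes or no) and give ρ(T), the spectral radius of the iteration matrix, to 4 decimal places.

no, ρ = 1.1651

Let D = diag(-10, -10, 14, -8, -5); L, U the strict triangles.
T_J = -D⁻¹(L+U): T[3,0] = -(1)/(-8) = +0.1250; T[3,3] = 0.
  T[0,:] = [+0.0000  +0.2000  +0.5000  -0.4000  +0.4000]
  T[1,:] = [+0.6000  +0.0000  -0.2000  +0.3000  -0.3000]
  T[2,:] = [+0.3571  -0.3571  +0.0000  +0.3571  -0.4286]
  T[3,:] = [+0.1250  +0.7500  +0.1250  +0.0000  +0.5000]
  T[4,:] = [+0.4000  +0.4000  -0.6000  -0.2000  +0.0000]
|λ(T)| sorted: 1.1651, 0.5379, 0.5379, 0.3745, 0.0182.
ρ = 1.1651; 1.1651 > 1, so it fails to converge.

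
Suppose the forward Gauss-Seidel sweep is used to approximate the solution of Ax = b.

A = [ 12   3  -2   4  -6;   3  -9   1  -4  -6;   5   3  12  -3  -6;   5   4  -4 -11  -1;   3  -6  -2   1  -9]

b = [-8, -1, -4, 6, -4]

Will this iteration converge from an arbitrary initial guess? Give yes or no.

yes

Let D = diag(12, -9, 12, -11, -9); L, U the strict triangles.
Gauss-Seidel: T = -(D+L)⁻¹U, row 0 first, T[0,3] = -(4)/(12) = -0.3333; later rows by forward substitution.
  T[0,:] = [+0.0000, -0.2500, +0.1667, -0.3333, +0.5000]
  T[1,:] = [+0.0000, -0.0833, +0.1667, -0.5556, -0.5000]
  T[2,:] = [+0.0000, +0.1250, -0.1111, +0.5278, +0.4167]
  T[3,:] = [+0.0000, -0.1894, +0.1768, -0.5455, -0.1970]
  T[4,:] = [+0.0000, -0.0766, -0.0112, +0.0814, +0.3855]
eigenvalue magnitudes: 0.8588, 0.4468, 0.0455, 0.0121, 0.0000.
ρ = 0.8588; 0.8588 < 1, so it converges for any x₀.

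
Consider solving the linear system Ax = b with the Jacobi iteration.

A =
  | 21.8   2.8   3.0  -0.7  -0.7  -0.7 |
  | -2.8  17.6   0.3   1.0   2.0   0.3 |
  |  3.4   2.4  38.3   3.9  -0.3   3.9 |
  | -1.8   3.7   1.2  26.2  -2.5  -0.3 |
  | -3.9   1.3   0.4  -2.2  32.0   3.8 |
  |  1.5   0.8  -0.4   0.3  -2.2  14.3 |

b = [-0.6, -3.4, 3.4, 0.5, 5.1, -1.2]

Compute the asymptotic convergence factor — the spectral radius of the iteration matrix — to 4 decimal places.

0.1996

Write A = D+L+U with D = diag(21.8, 17.6, 38.3, 26.2, 32, 14.3).
T_J = -D⁻¹(L+U): T[0,2] = -(3)/(21.8) = -0.1376; T[0,0] = 0.
  T[0,:] = [+0.0000 -0.1284 -0.1376 +0.0321 +0.0321 +0.0321]
  T[1,:] = [+0.1591 +0.0000 -0.0170 -0.0568 -0.1136 -0.0170]
  T[2,:] = [-0.0888 -0.0627 +0.0000 -0.1018 +0.0078 -0.1018]
  T[3,:] = [+0.0687 -0.1412 -0.0458 +0.0000 +0.0954 +0.0115]
  T[4,:] = [+0.1219 -0.0406 -0.0125 +0.0688 +0.0000 -0.1187]
  T[5,:] = [-0.1049 -0.0559 +0.0280 -0.0210 +0.1538 +0.0000]
|eigenvalues of T|: 0.1996, 0.1596, 0.1596, 0.1461, 0.1461, 0.0218.
ρ(T) = max|λ| = 0.1996; 0.1996 < 1 ⇒ converges.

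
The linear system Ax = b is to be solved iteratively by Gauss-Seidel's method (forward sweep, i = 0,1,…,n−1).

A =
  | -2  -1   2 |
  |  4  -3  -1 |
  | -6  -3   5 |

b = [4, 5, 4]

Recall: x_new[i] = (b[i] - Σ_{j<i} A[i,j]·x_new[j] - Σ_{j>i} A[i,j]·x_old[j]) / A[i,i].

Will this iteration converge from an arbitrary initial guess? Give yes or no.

no

A = D + L + U where D = diag(-2, -3, 5).
Gauss-Seidel: T = -(D+L)⁻¹U, row 0 first, T[0,1] = -(-1)/(-2) = -0.5000; later rows by forward substitution.
  T[0,:] = [+0.0000 -0.5000 +1.0000]
  T[1,:] = [+0.0000 -0.6667 +1.0000]
  T[2,:] = [+0.0000 -1.0000 +1.8000]
|eigenvalues of T|: 1.2885, 0.1552, 0.0000.
ρ = 1.2885; 1.2885 > 1, so it fails to converge.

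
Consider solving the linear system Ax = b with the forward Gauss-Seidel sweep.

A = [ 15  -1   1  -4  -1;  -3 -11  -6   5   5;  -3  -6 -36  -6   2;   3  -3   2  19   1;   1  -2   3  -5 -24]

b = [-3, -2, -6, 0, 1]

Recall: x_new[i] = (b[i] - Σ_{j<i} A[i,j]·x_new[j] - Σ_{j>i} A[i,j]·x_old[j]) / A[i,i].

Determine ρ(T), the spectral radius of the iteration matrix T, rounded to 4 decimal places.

Write A = D+L+U with D = diag(15, -11, -36, 19, -24).
GS T = -(D+L)⁻¹U: row 0 first, T[0,1] = -(-1)/(15) = +0.0667; later rows by forward substitution.
  T[0,:] = [+0.0000  +0.0667  -0.0667  +0.2667  +0.0667]
  T[1,:] = [+0.0000  -0.0182  -0.5273  +0.3818  +0.4364]
  T[2,:] = [+0.0000  -0.0025  +0.0934  -0.2525  -0.0227]
  T[3,:] = [+0.0000  -0.0131  -0.0826  +0.0448  +0.0081]
  T[4,:] = [+0.0000  +0.0067  +0.0700  -0.0616  -0.0381]
|eigenvalues of T|: 0.1786, 0.1215, 0.0401, 0.0153, 0.0000.
ρ = 0.1786; 0.1786 < 1, so it converges for any x₀.

0.1786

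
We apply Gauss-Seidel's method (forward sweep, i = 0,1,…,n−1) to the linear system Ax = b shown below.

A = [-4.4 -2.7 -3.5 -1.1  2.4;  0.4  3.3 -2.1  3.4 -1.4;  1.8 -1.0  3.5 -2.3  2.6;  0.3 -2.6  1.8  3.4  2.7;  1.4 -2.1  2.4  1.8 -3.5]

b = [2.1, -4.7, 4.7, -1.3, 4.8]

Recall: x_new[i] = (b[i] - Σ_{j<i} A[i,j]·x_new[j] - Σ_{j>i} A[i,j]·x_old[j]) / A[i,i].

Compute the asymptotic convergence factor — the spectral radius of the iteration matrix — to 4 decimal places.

Let D = diag(-4.4, 3.3, 3.5, 3.4, -3.5); L, U the strict triangles.
Gauss-Seidel: T = -(D+L)⁻¹U, row 0 first, T[0,3] = -(-1.1)/(-4.4) = -0.2500; later rows by forward substitution.
  T[0,:] = [+0.0000, -0.6136, -0.7955, -0.2500, +0.5455]
  T[1,:] = [+0.0000, +0.0744, +0.7328, -1.0000, +0.3581]
  T[2,:] = [+0.0000, +0.3368, +0.6185, +0.5000, -0.9211]
  T[3,:] = [+0.0000, -0.0673, +0.3031, -1.0074, -0.0808]
  T[4,:] = [+0.0000, -0.0937, -0.1779, +0.3248, -0.6698]
eigenvalue magnitudes: 1.2808, 0.9951, 0.5902, 0.1084, 0.0000.
spectral radius ρ = 1.2808; 1.2808 > 1, so it fails to converge.

1.2808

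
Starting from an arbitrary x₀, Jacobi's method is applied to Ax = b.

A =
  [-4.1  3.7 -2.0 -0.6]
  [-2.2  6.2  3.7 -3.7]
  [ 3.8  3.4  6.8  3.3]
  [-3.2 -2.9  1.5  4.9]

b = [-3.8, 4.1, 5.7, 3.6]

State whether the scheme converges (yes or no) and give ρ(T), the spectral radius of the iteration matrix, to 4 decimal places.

A = D + L + U where D = diag(-4.1, 6.2, 6.8, 4.9).
Jacobi T = -D⁻¹(L+U): T[3,1] = -(-2.9)/(4.9) = +0.5918; T[3,3] = 0.
  T[0,:] = [+0.0000  +0.9024  -0.4878  -0.1463]
  T[1,:] = [+0.3548  +0.0000  -0.5968  +0.5968]
  T[2,:] = [-0.5588  -0.5000  +0.0000  -0.4853]
  T[3,:] = [+0.6531  +0.5918  -0.3061  +0.0000]
|roots of det(T-λI)|: 1.4710, 0.6664, 0.6664, 0.3909.
spectral radius ρ = 1.4710; 1.4710 > 1, so it fails to converge.

no, ρ = 1.4710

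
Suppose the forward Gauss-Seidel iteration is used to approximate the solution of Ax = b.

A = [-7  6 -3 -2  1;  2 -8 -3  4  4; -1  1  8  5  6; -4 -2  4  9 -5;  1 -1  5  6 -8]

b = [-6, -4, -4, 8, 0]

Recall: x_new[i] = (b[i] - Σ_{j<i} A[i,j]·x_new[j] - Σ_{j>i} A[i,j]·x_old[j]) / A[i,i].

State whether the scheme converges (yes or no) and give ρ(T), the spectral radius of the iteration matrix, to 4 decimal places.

no, ρ = 1.1761

Write A = D+L+U with D = diag(-7, -8, 8, 9, -8).
T_GS = -(D+L)⁻¹U: row 0 first, T[0,2] = -(-3)/(-7) = -0.4286; later rows by forward substitution.
  T[0,:] = [+0.0000 +0.8571 -0.4286 -0.2857 +0.1429]
  T[1,:] = [+0.0000 +0.2143 -0.4821 +0.4286 +0.5357]
  T[2,:] = [+0.0000 +0.0804 +0.0067 -0.7143 -0.7991]
  T[3,:] = [+0.0000 +0.3929 -0.3006 +0.2857 +1.0933]
  T[4,:] = [+0.0000 +0.4252 -0.2146 -0.3214 +0.2714]
eigenvalue magnitudes: 1.1761, 0.5120, 0.5120, 0.0453, 0.0000.
spectral radius ρ = 1.1761; 1.1761 > 1 ⇒ diverges.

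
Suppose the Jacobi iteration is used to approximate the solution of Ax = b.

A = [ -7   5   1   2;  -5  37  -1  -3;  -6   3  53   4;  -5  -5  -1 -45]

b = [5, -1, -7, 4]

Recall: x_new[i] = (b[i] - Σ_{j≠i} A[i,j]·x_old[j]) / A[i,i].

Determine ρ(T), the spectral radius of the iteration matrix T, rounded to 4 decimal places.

0.3181

Let D = diag(-7, 37, 53, -45); L, U the strict triangles.
Jacobi T = -D⁻¹(L+U): T[0,3] = -(2)/(-7) = +0.2857; T[0,0] = 0.
  T[0,:] = [+0.0000, +0.7143, +0.1429, +0.2857]
  T[1,:] = [+0.1351, +0.0000, +0.0270, +0.0811]
  T[2,:] = [+0.1132, -0.0566, +0.0000, -0.0755]
  T[3,:] = [-0.1111, -0.1111, -0.0222, +0.0000]
|roots of det(T-λI)|: 0.3181, 0.1536, 0.1536, 0.0183.
ρ = 0.3181; 0.3181 < 1 ⇒ converges.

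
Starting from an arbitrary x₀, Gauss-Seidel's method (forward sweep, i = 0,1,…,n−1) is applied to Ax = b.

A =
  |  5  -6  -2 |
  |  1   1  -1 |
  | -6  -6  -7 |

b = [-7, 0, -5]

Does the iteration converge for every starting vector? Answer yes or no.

no

Let D = diag(5, 1, -7); L, U the strict triangles.
Gauss-Seidel: T = -(D+L)⁻¹U, row 0 first, T[0,2] = -(-2)/(5) = +0.4000; later rows by forward substitution.
  T[0,:] = [+0.0000  +1.2000  +0.4000]
  T[1,:] = [+0.0000  -1.2000  +0.6000]
  T[2,:] = [+0.0000  -0.0000  -0.8571]
moduli |λ_i(T)| = 1.2000, 0.8571, 0.0000.
ρ = 1.2000; 1.2000 > 1: divergent.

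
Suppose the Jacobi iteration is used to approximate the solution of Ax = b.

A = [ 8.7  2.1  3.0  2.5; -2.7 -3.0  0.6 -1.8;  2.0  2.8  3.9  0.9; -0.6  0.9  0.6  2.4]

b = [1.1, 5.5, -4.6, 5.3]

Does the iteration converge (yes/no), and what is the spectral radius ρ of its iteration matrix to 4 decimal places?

yes, ρ = 0.9172

Let D = diag(8.7, -3, 3.9, 2.4); L, U the strict triangles.
Jacobi T = -D⁻¹(L+U): T[0,2] = -(3)/(8.7) = -0.3448; T[0,0] = 0.
  T[0,:] = [+0.0000 -0.2414 -0.3448 -0.2874]
  T[1,:] = [-0.9000 +0.0000 +0.2000 -0.6000]
  T[2,:] = [-0.5128 -0.7179 +0.0000 -0.2308]
  T[3,:] = [+0.2500 -0.3750 -0.2500 +0.0000]
|roots of det(T-λI)|: 0.9172, 0.6483, 0.6483, 0.0420.
ρ(T) = max|λ| = 0.9172; 0.9172 < 1 ⇒ converges.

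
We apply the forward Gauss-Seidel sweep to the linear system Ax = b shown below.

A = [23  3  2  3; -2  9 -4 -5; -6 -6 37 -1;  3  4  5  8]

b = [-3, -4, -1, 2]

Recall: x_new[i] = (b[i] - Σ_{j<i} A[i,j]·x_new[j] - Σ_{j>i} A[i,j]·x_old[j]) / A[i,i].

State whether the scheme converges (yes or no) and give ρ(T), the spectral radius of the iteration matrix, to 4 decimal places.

Let D = diag(23, 9, 37, 8); L, U the strict triangles.
GS T = -(D+L)⁻¹U: row 0 first, T[0,1] = -(3)/(23) = -0.1304; later rows by forward substitution.
  T[0,:] = [+0.0000  -0.1304  -0.0870  -0.1304]
  T[1,:] = [+0.0000  -0.0290  +0.4251  +0.5266]
  T[2,:] = [+0.0000  -0.0259  +0.0548  +0.0913]
  T[3,:] = [+0.0000  +0.0796  -0.2142  -0.2714]
|eigenvalues of T|: 0.3047, 0.0825, 0.0234, 0.0000.
ρ = 0.3047; 0.3047 < 1: convergent.

yes, ρ = 0.3047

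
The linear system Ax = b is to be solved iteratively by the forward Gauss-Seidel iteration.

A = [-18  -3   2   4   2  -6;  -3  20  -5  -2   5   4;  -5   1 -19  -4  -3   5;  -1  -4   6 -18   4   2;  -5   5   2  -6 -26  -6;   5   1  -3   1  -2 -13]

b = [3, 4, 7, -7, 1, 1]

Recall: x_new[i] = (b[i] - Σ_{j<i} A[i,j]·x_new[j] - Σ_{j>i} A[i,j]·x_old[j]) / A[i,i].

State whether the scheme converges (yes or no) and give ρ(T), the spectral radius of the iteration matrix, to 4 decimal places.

yes, ρ = 0.5255

A = D + L + U where D = diag(-18, 20, -19, -18, -26, -13).
Gauss-Seidel: T = -(D+L)⁻¹U, row 0 first, T[0,3] = -(4)/(-18) = +0.2222; later rows by forward substitution.
  T[0,:] = [+0.0000  -0.1667  +0.1111  +0.2222  +0.1111  -0.3333]
  T[1,:] = [+0.0000  -0.0250  +0.2667  +0.1333  -0.2333  -0.2500]
  T[2,:] = [+0.0000  +0.0425  -0.0152  -0.2620  -0.1994  +0.3377]
  T[3,:] = [+0.0000  +0.0290  -0.0705  -0.1293  +0.2014  +0.2978]
  T[4,:] = [+0.0000  +0.0238  +0.0450  -0.0074  -0.1281  -0.2575]
  T[5,:] = [+0.0000  -0.0773  +0.0544  +0.1474  +0.1060  -0.1629]
eigenvalue magnitudes: 0.5255, 0.1587, 0.1587, 0.1143, 0.1143, 0.0000.
ρ = 0.5255; 0.5255 < 1: convergent.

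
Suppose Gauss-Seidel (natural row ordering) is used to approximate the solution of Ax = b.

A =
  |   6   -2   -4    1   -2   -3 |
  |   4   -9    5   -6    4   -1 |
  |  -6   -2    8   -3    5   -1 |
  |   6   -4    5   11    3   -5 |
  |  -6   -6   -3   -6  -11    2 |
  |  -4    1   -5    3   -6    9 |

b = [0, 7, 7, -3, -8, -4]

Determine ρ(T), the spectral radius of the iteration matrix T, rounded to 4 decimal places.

1.2458

Let D = diag(6, -9, 8, 11, -11, 9); L, U the strict triangles.
GS T = -(D+L)⁻¹U: row 0 first, T[0,5] = -(-3)/(6) = +0.5000; later rows by forward substitution.
  T[0,:] = [+0.0000  +0.3333  +0.6667  -0.1667  +0.3333  +0.5000]
  T[1,:] = [+0.0000  +0.1481  +0.8519  -0.7407  +0.5926  +0.1111]
  T[2,:] = [+0.0000  +0.2870  +0.7130  +0.0648  -0.2269  +0.5278]
  T[3,:] = [+0.0000  -0.2584  -0.3779  -0.2079  -0.1359  -0.0177]
  T[4,:] = [+0.0000  -0.2000  -0.8166  +0.5907  -0.3690  -0.2858]
  T[5,:] = [+0.0000  +0.2440  +0.1793  +0.5073  -0.2444  +0.3184]
moduli |λ_i(T)| = 1.2458, 0.6358, 0.1429, 0.1163, 0.1163, 0.0000.
ρ = 1.2458; 1.2458 > 1: divergent.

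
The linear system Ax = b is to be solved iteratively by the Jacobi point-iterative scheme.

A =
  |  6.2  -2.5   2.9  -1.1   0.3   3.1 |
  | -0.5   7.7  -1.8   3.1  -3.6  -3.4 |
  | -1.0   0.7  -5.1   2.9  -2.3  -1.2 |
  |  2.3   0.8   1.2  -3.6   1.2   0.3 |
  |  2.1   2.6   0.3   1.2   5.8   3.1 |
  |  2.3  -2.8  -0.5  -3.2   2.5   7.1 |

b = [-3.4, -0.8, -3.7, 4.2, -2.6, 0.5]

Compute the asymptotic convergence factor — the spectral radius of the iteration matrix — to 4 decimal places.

1.2464

Let D = diag(6.2, 7.7, -5.1, -3.6, 5.8, 7.1); L, U the strict triangles.
Jacobi: T = -D⁻¹(L+U), T[1,3] = -(3.1)/(7.7) = -0.4026; T[1,1] = 0.
  T[0,:] = [+0.0000 +0.4032 -0.4677 +0.1774 -0.0484 -0.5000]
  T[1,:] = [+0.0649 +0.0000 +0.2338 -0.4026 +0.4675 +0.4416]
  T[2,:] = [-0.1961 +0.1373 +0.0000 +0.5686 -0.4510 -0.2353]
  T[3,:] = [+0.6389 +0.2222 +0.3333 +0.0000 +0.3333 +0.0833]
  T[4,:] = [-0.3621 -0.4483 -0.0517 -0.2069 +0.0000 -0.5345]
  T[5,:] = [-0.3239 +0.3944 +0.0704 +0.4507 -0.3521 +0.0000]
|eigenvalues of T|: 1.2464, 0.6106, 0.6106, 0.4499, 0.4499, 0.0867.
spectral radius ρ = 1.2464; 1.2464 > 1 ⇒ diverges.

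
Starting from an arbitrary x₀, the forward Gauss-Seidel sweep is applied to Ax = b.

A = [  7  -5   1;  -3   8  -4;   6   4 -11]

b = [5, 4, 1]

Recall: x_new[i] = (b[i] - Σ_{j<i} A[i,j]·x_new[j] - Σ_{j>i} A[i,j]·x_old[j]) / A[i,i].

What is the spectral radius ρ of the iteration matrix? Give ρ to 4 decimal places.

0.6514

Split A = D + L + U, D = diag(7, 8, -11).
T_GS = -(D+L)⁻¹U: row 0 first, T[0,2] = -(1)/(7) = -0.1429; later rows by forward substitution.
  T[0,:] = [+0.0000  +0.7143  -0.1429]
  T[1,:] = [+0.0000  +0.2679  +0.4464]
  T[2,:] = [+0.0000  +0.4870  +0.0844]
eigenvalue magnitudes: 0.6514, 0.2991, 0.0000.
spectral radius ρ = 0.6514; 0.6514 < 1: convergent.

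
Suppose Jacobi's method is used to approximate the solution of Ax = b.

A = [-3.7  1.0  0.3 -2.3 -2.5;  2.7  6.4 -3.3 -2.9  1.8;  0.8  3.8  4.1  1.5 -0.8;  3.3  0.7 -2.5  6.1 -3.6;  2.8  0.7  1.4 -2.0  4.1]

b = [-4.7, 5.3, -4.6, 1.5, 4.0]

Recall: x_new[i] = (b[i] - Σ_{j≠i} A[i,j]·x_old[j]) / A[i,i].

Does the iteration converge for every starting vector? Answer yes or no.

Diagonal D = diag(-3.7, 6.4, 4.1, 6.1, 4.1); L, U strict lower/upper.
Jacobi T = -D⁻¹(L+U): T[4,2] = -(1.4)/(4.1) = -0.3415; T[4,4] = 0.
  T[0,:] = [+0.0000, +0.2703, +0.0811, -0.6216, -0.6757]
  T[1,:] = [-0.4219, +0.0000, +0.5156, +0.4531, -0.2812]
  T[2,:] = [-0.1951, -0.9268, +0.0000, -0.3659, +0.1951]
  T[3,:] = [-0.5410, -0.1148, +0.4098, +0.0000, +0.5902]
  T[4,:] = [-0.6829, -0.1707, -0.3415, +0.4878, +0.0000]
moduli |λ_i(T)| = 1.1337, 0.9025, 0.9025, 0.6703, 0.6703.
ρ = 1.1337; 1.1337 > 1, so it fails to converge.

no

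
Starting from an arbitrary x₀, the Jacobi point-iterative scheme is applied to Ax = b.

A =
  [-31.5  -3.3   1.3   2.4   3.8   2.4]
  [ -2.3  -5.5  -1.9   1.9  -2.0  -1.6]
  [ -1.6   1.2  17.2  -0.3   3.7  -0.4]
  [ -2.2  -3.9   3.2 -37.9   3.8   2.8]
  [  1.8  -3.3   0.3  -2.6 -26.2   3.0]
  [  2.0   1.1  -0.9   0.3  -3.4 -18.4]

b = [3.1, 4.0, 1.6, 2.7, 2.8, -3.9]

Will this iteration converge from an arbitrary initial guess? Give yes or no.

Diagonal D = diag(-31.5, -5.5, 17.2, -37.9, -26.2, -18.4); L, U strict lower/upper.
T_J = -D⁻¹(L+U): T[3,1] = -(-3.9)/(-37.9) = -0.1029; T[3,3] = 0.
  T[0,:] = [+0.0000, -0.1048, +0.0413, +0.0762, +0.1206, +0.0762]
  T[1,:] = [-0.4182, +0.0000, -0.3455, +0.3455, -0.3636, -0.2909]
  T[2,:] = [+0.0930, -0.0698, +0.0000, +0.0174, -0.2151, +0.0233]
  T[3,:] = [-0.0580, -0.1029, +0.0844, +0.0000, +0.1003, +0.0739]
  T[4,:] = [+0.0687, -0.1260, +0.0115, -0.0992, +0.0000, +0.1145]
  T[5,:] = [+0.1087, +0.0598, -0.0489, +0.0163, -0.1848, +0.0000]
moduli |λ_i(T)| = 0.3130, 0.2659, 0.2159, 0.2159, 0.0756, 0.0487.
ρ = 0.3130; 0.3130 < 1: convergent.

yes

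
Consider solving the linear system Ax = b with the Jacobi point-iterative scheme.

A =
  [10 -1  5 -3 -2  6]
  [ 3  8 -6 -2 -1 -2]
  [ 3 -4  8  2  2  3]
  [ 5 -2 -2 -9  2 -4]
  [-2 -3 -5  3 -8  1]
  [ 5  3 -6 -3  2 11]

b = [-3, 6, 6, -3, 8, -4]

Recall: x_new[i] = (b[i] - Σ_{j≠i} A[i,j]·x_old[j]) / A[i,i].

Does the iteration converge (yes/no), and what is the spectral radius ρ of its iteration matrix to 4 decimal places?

Diagonal D = diag(10, 8, 8, -9, -8, 11); L, U strict lower/upper.
Jacobi T = -D⁻¹(L+U): T[0,2] = -(5)/(10) = -0.5000; T[0,0] = 0.
  T[0,:] = [+0.0000  +0.1000  -0.5000  +0.3000  +0.2000  -0.6000]
  T[1,:] = [-0.3750  +0.0000  +0.7500  +0.2500  +0.1250  +0.2500]
  T[2,:] = [-0.3750  +0.5000  +0.0000  -0.2500  -0.2500  -0.3750]
  T[3,:] = [+0.5556  -0.2222  -0.2222  +0.0000  +0.2222  -0.4444]
  T[4,:] = [-0.2500  -0.3750  -0.6250  +0.3750  +0.0000  +0.1250]
  T[5,:] = [-0.4545  -0.2727  +0.5455  +0.2727  -0.1818  +0.0000]
moduli |λ_i(T)| = 1.1543, 0.7527, 0.5337, 0.5337, 0.2475, 0.2475.
ρ(T) = max|λ| = 1.1543; 1.1543 > 1 ⇒ diverges.

no, ρ = 1.1543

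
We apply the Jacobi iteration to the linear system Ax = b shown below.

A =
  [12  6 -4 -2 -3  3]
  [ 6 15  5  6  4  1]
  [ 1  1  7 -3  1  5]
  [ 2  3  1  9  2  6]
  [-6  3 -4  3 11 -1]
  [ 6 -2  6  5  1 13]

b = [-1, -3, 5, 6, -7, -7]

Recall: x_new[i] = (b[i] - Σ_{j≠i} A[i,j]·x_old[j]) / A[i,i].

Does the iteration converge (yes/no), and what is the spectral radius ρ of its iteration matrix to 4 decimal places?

no, ρ = 1.1270

Write A = D+L+U with D = diag(12, 15, 7, 9, 11, 13).
Jacobi: T = -D⁻¹(L+U), T[3,5] = -(6)/(9) = -0.6667; T[3,3] = 0.
  T[0,:] = [+0.0000  -0.5000  +0.3333  +0.1667  +0.2500  -0.2500]
  T[1,:] = [-0.4000  +0.0000  -0.3333  -0.4000  -0.2667  -0.0667]
  T[2,:] = [-0.1429  -0.1429  +0.0000  +0.4286  -0.1429  -0.7143]
  T[3,:] = [-0.2222  -0.3333  -0.1111  +0.0000  -0.2222  -0.6667]
  T[4,:] = [+0.5455  -0.2727  +0.3636  -0.2727  +0.0000  +0.0909]
  T[5,:] = [-0.4615  +0.1538  -0.4615  -0.3846  -0.0769  +0.0000]
moduli |λ_i(T)| = 1.1270, 0.8494, 0.3819, 0.3087, 0.2564, 0.0519.
spectral radius ρ = 1.1270; 1.1270 > 1: divergent.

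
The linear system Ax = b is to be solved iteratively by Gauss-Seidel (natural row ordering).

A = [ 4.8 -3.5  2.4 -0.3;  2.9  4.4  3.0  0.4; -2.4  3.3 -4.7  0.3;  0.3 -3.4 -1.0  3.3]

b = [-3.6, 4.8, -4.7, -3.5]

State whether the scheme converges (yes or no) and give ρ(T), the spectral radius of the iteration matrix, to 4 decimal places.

yes, ρ = 0.9465

A = D + L + U where D = diag(4.8, 4.4, -4.7, 3.3).
Gauss-Seidel: T = -(D+L)⁻¹U, row 0 first, T[0,1] = -(-3.5)/(4.8) = +0.7292; later rows by forward substitution.
  T[0,:] = [+0.0000, +0.7292, -0.5000, +0.0625]
  T[1,:] = [+0.0000, -0.4806, -0.3523, -0.1321]
  T[2,:] = [+0.0000, -0.7098, +0.0080, -0.0608]
  T[3,:] = [+0.0000, -0.7765, -0.3151, -0.1602]
|roots of det(T-λI)|: 0.9465, 0.3231, 0.0094, 0.0000.
ρ(T) = max|λ| = 0.9465; 0.9465 < 1 ⇒ converges.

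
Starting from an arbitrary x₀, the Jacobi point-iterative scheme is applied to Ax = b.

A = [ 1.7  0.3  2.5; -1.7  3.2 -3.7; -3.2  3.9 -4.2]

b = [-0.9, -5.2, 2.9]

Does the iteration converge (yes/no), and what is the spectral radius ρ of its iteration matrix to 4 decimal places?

no, ρ = 1.5696

Split A = D + L + U, D = diag(1.7, 3.2, -4.2).
Jacobi T = -D⁻¹(L+U): T[1,0] = -(-1.7)/(3.2) = +0.5312; T[1,1] = 0.
  T[0,:] = [+0.0000  -0.1765  -1.4706]
  T[1,:] = [+0.5312  +0.0000  +1.1562]
  T[2,:] = [-0.7619  +0.9286  +0.0000]
|λ(T)| sorted: 1.5696, 1.2875, 0.2821.
ρ = 1.5696; 1.5696 > 1: divergent.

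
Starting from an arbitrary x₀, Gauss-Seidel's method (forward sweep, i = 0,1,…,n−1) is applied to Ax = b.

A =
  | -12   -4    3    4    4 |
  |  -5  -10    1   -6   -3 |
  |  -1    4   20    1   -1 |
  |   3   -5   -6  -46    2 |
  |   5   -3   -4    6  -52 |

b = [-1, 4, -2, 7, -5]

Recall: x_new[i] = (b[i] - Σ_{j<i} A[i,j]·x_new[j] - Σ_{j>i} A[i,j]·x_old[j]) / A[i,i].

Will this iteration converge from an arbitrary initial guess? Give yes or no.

Diagonal D = diag(-12, -10, 20, -46, -52); L, U strict lower/upper.
T_GS = -(D+L)⁻¹U: row 0 first, T[0,2] = -(3)/(-12) = +0.2500; later rows by forward substitution.
  T[0,:] = [+0.0000 -0.3333 +0.2500 +0.3333 +0.3333]
  T[1,:] = [+0.0000 +0.1667 -0.0250 -0.7667 -0.4667]
  T[2,:] = [+0.0000 -0.0500 +0.0175 +0.1200 +0.1600]
  T[3,:] = [+0.0000 -0.0333 +0.0167 +0.0894 +0.0951]
  T[4,:] = [+0.0000 -0.0417 +0.0261 +0.0774 +0.0576]
|roots of det(T-λI)|: 0.3971, 0.0383, 0.0214, 0.0214, 0.0000.
spectral radius ρ = 0.3971; 0.3971 < 1: convergent.

yes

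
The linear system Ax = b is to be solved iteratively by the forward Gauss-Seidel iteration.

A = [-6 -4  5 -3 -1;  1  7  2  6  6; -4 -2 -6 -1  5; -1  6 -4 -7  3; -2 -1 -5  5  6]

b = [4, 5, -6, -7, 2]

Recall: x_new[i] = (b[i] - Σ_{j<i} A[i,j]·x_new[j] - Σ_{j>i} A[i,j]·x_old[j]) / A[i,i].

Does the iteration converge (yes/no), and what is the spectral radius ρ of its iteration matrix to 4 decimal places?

Diagonal D = diag(-6, 7, -6, -7, 6); L, U strict lower/upper.
GS T = -(D+L)⁻¹U: row 0 first, T[0,3] = -(-3)/(-6) = -0.5000; later rows by forward substitution.
  T[0,:] = [+0.0000 -0.6667 +0.8333 -0.5000 -0.1667]
  T[1,:] = [+0.0000 +0.0952 -0.4048 -0.7857 -0.8333]
  T[2,:] = [+0.0000 +0.4127 -0.4206 +0.4286 +1.2222]
  T[3,:] = [+0.0000 -0.0590 -0.2256 -0.8469 -0.9603]
  T[4,:] = [+0.0000 +0.1867 +0.0478 +0.7653 +1.6243]
eigenvalue magnitudes: 1.1376, 0.4203, 0.4203, 0.0226, 0.0000.
ρ(T) = max|λ| = 1.1376; 1.1376 > 1, so it fails to converge.

no, ρ = 1.1376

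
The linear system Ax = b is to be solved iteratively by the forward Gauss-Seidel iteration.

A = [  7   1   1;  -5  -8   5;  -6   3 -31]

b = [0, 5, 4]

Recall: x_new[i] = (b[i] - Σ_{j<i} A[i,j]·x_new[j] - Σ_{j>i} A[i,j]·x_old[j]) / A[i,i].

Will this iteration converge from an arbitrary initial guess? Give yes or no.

Diagonal D = diag(7, -8, -31); L, U strict lower/upper.
Gauss-Seidel: T = -(D+L)⁻¹U, row 0 first, T[0,1] = -(1)/(7) = -0.1429; later rows by forward substitution.
  T[0,:] = [+0.0000, -0.1429, -0.1429]
  T[1,:] = [+0.0000, +0.0893, +0.7143]
  T[2,:] = [+0.0000, +0.0363, +0.0968]
moduli |λ_i(T)| = 0.2541, 0.0680, 0.0000.
ρ(T) = max|λ| = 0.2541; 0.2541 < 1: convergent.

yes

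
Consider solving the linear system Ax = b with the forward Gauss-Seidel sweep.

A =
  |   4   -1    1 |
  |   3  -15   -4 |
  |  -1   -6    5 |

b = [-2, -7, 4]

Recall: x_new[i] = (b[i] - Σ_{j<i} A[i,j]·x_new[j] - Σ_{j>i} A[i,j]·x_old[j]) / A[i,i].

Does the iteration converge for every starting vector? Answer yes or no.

yes

Diagonal D = diag(4, -15, 5); L, U strict lower/upper.
T_GS = -(D+L)⁻¹U: row 0 first, T[0,1] = -(-1)/(4) = +0.2500; later rows by forward substitution.
  T[0,:] = [+0.0000, +0.2500, -0.2500]
  T[1,:] = [+0.0000, +0.0500, -0.3167]
  T[2,:] = [+0.0000, +0.1100, -0.4300]
eigenvalue magnitudes: 0.3409, 0.0391, 0.0000.
ρ(T) = max|λ| = 0.3409; 0.3409 < 1: convergent.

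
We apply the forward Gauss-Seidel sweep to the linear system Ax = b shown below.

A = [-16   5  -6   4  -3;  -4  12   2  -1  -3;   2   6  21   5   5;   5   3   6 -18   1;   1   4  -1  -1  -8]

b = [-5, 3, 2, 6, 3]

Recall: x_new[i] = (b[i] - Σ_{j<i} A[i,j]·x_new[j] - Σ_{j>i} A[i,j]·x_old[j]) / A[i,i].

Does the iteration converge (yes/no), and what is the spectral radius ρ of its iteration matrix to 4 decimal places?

Write A = D+L+U with D = diag(-16, 12, 21, -18, -8).
GS T = -(D+L)⁻¹U: row 0 first, T[0,2] = -(-6)/(-16) = -0.3750; later rows by forward substitution.
  T[0,:] = [+0.0000 +0.3125 -0.3750 +0.2500 -0.1875]
  T[1,:] = [+0.0000 +0.1042 -0.2917 +0.1667 +0.1875]
  T[2,:] = [+0.0000 -0.0595 +0.1190 -0.3095 -0.2738]
  T[3,:] = [+0.0000 +0.0843 -0.1131 -0.0060 -0.0565]
  T[4,:] = [+0.0000 +0.0880 -0.1935 +0.1540 +0.1116]
|eigenvalues of T|: 0.5215, 0.1395, 0.0344, 0.0344, 0.0000.
ρ(T) = max|λ| = 0.5215; 0.5215 < 1 ⇒ converges.

yes, ρ = 0.5215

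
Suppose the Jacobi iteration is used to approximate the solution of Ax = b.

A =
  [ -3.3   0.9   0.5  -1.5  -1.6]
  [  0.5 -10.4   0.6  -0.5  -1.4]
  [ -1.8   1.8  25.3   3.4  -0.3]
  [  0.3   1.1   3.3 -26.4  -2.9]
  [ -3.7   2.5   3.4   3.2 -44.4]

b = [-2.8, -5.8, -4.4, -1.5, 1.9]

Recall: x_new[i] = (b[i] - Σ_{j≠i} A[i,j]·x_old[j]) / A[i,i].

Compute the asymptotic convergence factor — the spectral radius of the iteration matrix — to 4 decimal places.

Split A = D + L + U, D = diag(-3.3, -10.4, 25.3, -26.4, -44.4).
Jacobi T = -D⁻¹(L+U): T[3,0] = -(0.3)/(-26.4) = +0.0114; T[3,3] = 0.
  T[0,:] = [+0.0000  +0.2727  +0.1515  -0.4545  -0.4848]
  T[1,:] = [+0.0481  +0.0000  +0.0577  -0.0481  -0.1346]
  T[2,:] = [+0.0711  -0.0711  +0.0000  -0.1344  +0.0119]
  T[3,:] = [+0.0114  +0.0417  +0.1250  +0.0000  -0.1098]
  T[4,:] = [-0.0833  +0.0563  +0.0766  +0.0721  +0.0000]
eigenvalue magnitudes: 0.2507, 0.1748, 0.1748, 0.1131, 0.0292.
ρ(T) = max|λ| = 0.2507; 0.2507 < 1, so it converges for any x₀.

0.2507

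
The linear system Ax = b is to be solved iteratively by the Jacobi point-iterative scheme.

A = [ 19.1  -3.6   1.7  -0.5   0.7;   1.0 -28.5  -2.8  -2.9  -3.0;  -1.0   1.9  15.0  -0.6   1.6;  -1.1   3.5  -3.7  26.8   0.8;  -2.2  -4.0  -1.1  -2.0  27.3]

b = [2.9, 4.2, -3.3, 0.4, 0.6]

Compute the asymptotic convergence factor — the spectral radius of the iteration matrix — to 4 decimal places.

Write A = D+L+U with D = diag(19.1, -28.5, 15, 26.8, 27.3).
Jacobi T = -D⁻¹(L+U): T[1,4] = -(-3)/(-28.5) = -0.1053; T[1,1] = 0.
  T[0,:] = [+0.0000  +0.1885  -0.0890  +0.0262  -0.0366]
  T[1,:] = [+0.0351  +0.0000  -0.0982  -0.1018  -0.1053]
  T[2,:] = [+0.0667  -0.1267  +0.0000  +0.0400  -0.1067]
  T[3,:] = [+0.0410  -0.1306  +0.1381  +0.0000  -0.0299]
  T[4,:] = [+0.0806  +0.1465  +0.0403  +0.0733  +0.0000]
moduli |λ_i(T)| = 0.1854, 0.1297, 0.1297, 0.0968, 0.0968.
spectral radius ρ = 0.1854; 0.1854 < 1, so it converges for any x₀.

0.1854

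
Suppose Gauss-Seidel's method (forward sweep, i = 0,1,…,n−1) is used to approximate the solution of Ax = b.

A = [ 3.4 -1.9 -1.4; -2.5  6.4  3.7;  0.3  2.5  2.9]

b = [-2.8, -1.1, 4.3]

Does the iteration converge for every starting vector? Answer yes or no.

yes

Split A = D + L + U, D = diag(3.4, 6.4, 2.9).
Gauss-Seidel: T = -(D+L)⁻¹U, row 0 first, T[0,2] = -(-1.4)/(3.4) = +0.4118; later rows by forward substitution.
  T[0,:] = [+0.0000  +0.5588  +0.4118]
  T[1,:] = [+0.0000  +0.2183  -0.4173]
  T[2,:] = [+0.0000  -0.2460  +0.3171]
|eigenvalues of T|: 0.5919, 0.0565, 0.0000.
spectral radius ρ = 0.5919; 0.5919 < 1, so it converges for any x₀.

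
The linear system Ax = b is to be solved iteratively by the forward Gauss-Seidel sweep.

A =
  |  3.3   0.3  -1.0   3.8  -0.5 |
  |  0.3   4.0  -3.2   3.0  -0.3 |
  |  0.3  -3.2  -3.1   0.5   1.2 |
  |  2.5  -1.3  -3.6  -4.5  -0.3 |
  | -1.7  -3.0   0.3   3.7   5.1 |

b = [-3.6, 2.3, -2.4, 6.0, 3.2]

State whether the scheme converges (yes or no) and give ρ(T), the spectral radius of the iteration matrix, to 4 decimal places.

Write A = D+L+U with D = diag(3.3, 4, -3.1, -4.5, 5.1).
Gauss-Seidel: T = -(D+L)⁻¹U, row 0 first, T[0,1] = -(0.3)/(3.3) = -0.0909; later rows by forward substitution.
  T[0,:] = [+0.0000 -0.0909 +0.3030 -1.1515 +0.1515]
  T[1,:] = [+0.0000 +0.0068 +0.7773 -0.6636 +0.0636]
  T[2,:] = [+0.0000 -0.0158 -0.7730 +0.7349 +0.3361]
  T[3,:] = [+0.0000 -0.0398 +0.5622 -1.0359 -0.2697]
  T[4,:] = [+0.0000 +0.0035 +0.1958 -0.0659 +0.2639]
|roots of det(T-λI)|: 1.6147, 0.3151, 0.2365, 0.0022, 0.0000.
spectral radius ρ = 1.6147; 1.6147 > 1 ⇒ diverges.

no, ρ = 1.6147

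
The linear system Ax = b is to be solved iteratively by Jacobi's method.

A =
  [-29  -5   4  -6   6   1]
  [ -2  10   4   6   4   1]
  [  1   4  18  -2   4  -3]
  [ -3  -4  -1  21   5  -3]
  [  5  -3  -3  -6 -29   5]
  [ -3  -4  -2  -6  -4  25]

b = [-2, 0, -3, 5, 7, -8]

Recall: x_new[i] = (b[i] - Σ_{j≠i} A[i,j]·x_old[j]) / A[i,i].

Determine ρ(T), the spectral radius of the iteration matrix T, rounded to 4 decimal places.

0.5290

Write A = D+L+U with D = diag(-29, 10, 18, 21, -29, 25).
Jacobi: T = -D⁻¹(L+U), T[4,3] = -(-6)/(-29) = -0.2069; T[4,4] = 0.
  T[0,:] = [+0.0000 -0.1724 +0.1379 -0.2069 +0.2069 +0.0345]
  T[1,:] = [+0.2000 +0.0000 -0.4000 -0.6000 -0.4000 -0.1000]
  T[2,:] = [-0.0556 -0.2222 +0.0000 +0.1111 -0.2222 +0.1667]
  T[3,:] = [+0.1429 +0.1905 +0.0476 +0.0000 -0.2381 +0.1429]
  T[4,:] = [+0.1724 -0.1034 -0.1034 -0.2069 +0.0000 +0.1724]
  T[5,:] = [+0.1200 +0.1600 +0.0800 +0.2400 +0.1600 +0.0000]
eigenvalue magnitudes: 0.5290, 0.3266, 0.3266, 0.2765, 0.2765, 0.1469.
ρ = 0.5290; 0.5290 < 1: convergent.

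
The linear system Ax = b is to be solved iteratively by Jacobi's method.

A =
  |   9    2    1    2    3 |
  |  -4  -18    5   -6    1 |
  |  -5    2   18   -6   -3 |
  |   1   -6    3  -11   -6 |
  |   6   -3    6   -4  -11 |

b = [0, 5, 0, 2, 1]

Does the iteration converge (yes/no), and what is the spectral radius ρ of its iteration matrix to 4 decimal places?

Split A = D + L + U, D = diag(9, -18, 18, -11, -11).
T_J = -D⁻¹(L+U): T[1,3] = -(-6)/(-18) = -0.3333; T[1,1] = 0.
  T[0,:] = [+0.0000  -0.2222  -0.1111  -0.2222  -0.3333]
  T[1,:] = [-0.2222  +0.0000  +0.2778  -0.3333  +0.0556]
  T[2,:] = [+0.2778  -0.1111  +0.0000  +0.3333  +0.1667]
  T[3,:] = [+0.0909  -0.5455  +0.2727  +0.0000  -0.5455]
  T[4,:] = [+0.5455  -0.2727  +0.5455  -0.3636  +0.0000]
moduli |λ_i(T)| = 0.8573, 0.5324, 0.5324, 0.4476, 0.1211.
ρ = 0.8573; 0.8573 < 1: convergent.

yes, ρ = 0.8573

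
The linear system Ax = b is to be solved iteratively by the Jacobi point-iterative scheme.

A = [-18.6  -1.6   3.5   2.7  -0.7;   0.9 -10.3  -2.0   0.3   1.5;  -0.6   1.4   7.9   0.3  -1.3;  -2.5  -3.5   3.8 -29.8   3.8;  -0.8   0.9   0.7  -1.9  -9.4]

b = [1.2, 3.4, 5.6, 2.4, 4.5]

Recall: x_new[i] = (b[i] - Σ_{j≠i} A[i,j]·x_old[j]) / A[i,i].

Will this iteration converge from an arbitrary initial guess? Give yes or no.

Diagonal D = diag(-18.6, -10.3, 7.9, -29.8, -9.4); L, U strict lower/upper.
Jacobi: T = -D⁻¹(L+U), T[0,3] = -(2.7)/(-18.6) = +0.1452; T[0,0] = 0.
  T[0,:] = [+0.0000, -0.0860, +0.1882, +0.1452, -0.0376]
  T[1,:] = [+0.0874, +0.0000, -0.1942, +0.0291, +0.1456]
  T[2,:] = [+0.0759, -0.1772, +0.0000, -0.0380, +0.1646]
  T[3,:] = [-0.0839, -0.1174, +0.1275, +0.0000, +0.1275]
  T[4,:] = [-0.0851, +0.0957, +0.0745, -0.2021, +0.0000]
|λ(T)| sorted: 0.3145, 0.2124, 0.2124, 0.1701, 0.0536.
spectral radius ρ = 0.3145; 0.3145 < 1 ⇒ converges.

yes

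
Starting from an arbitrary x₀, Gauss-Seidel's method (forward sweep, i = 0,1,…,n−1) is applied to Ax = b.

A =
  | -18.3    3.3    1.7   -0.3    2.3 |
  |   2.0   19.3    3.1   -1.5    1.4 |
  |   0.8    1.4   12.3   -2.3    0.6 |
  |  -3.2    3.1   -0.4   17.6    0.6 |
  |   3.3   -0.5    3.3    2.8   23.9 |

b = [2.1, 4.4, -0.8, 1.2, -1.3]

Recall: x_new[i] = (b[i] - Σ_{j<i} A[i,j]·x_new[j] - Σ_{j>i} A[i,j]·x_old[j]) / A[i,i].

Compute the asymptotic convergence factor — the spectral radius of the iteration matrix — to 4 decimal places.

A = D + L + U where D = diag(-18.3, 19.3, 12.3, 17.6, 23.9).
T_GS = -(D+L)⁻¹U: row 0 first, T[0,3] = -(-0.3)/(-18.3) = -0.0164; later rows by forward substitution.
  T[0,:] = [+0.0000, +0.1803, +0.0929, -0.0164, +0.1257]
  T[1,:] = [+0.0000, -0.0187, -0.1702, +0.0794, -0.0856]
  T[2,:] = [+0.0000, -0.0096, +0.0133, +0.1790, -0.0472]
  T[3,:] = [+0.0000, +0.0359, +0.0472, -0.0129, +0.0028]
  T[4,:] = [+0.0000, -0.0282, -0.0238, -0.0193, -0.0129]
|λ(T)| sorted: 0.1620, 0.0887, 0.0887, 0.0200, 0.0000.
ρ = 0.1620; 0.1620 < 1: convergent.

0.1620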